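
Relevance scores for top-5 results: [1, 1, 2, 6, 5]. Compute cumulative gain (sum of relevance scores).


Cumulative Gain = sum of relevance scores
Position 1: rel=1, running sum=1
Position 2: rel=1, running sum=2
Position 3: rel=2, running sum=4
Position 4: rel=6, running sum=10
Position 5: rel=5, running sum=15
CG = 15

15


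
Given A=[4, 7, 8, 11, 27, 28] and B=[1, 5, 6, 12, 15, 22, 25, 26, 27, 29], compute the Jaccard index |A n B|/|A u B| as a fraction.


A intersect B = [27]
|A intersect B| = 1
A union B = [1, 4, 5, 6, 7, 8, 11, 12, 15, 22, 25, 26, 27, 28, 29]
|A union B| = 15
Jaccard = 1/15 = 1/15

1/15


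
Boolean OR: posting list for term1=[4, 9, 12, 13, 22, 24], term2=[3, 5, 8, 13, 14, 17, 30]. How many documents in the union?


Boolean OR: find union of posting lists
term1 docs: [4, 9, 12, 13, 22, 24]
term2 docs: [3, 5, 8, 13, 14, 17, 30]
Union: [3, 4, 5, 8, 9, 12, 13, 14, 17, 22, 24, 30]
|union| = 12

12


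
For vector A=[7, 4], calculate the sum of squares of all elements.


|A|^2 = sum of squared components
A[0]^2 = 7^2 = 49
A[1]^2 = 4^2 = 16
Sum = 49 + 16 = 65

65


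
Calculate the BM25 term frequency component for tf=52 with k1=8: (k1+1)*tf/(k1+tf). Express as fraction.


BM25 TF component = (k1+1)*tf / (k1+tf)
k1 = 8, tf = 52
Numerator = (8+1)*52 = 468
Denominator = 8 + 52 = 60
= 468/60 = 39/5

39/5


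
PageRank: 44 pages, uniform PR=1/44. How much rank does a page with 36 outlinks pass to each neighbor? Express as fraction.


Initial PR = 1/44 = 1/44
Outlinks = 36
Contribution per link = PR / outlinks
= 1/44 / 36
= 1/1584

1/1584


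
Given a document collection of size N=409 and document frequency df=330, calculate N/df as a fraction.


IDF ratio = N / df
= 409 / 330
= 409/330

409/330


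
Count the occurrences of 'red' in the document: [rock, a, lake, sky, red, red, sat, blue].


Document has 8 words
Scanning for 'red':
Found at positions: [4, 5]
Count = 2

2


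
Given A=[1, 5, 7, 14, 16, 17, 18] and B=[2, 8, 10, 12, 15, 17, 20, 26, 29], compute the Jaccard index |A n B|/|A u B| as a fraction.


A intersect B = [17]
|A intersect B| = 1
A union B = [1, 2, 5, 7, 8, 10, 12, 14, 15, 16, 17, 18, 20, 26, 29]
|A union B| = 15
Jaccard = 1/15 = 1/15

1/15


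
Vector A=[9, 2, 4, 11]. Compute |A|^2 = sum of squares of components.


|A|^2 = sum of squared components
A[0]^2 = 9^2 = 81
A[1]^2 = 2^2 = 4
A[2]^2 = 4^2 = 16
A[3]^2 = 11^2 = 121
Sum = 81 + 4 + 16 + 121 = 222

222


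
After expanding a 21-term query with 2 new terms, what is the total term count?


Original terms: 21
Expansion terms: 2
Total = 21 + 2 = 23

23


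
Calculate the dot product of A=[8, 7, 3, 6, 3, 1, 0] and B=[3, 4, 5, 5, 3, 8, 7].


Dot product = sum of element-wise products
A[0]*B[0] = 8*3 = 24
A[1]*B[1] = 7*4 = 28
A[2]*B[2] = 3*5 = 15
A[3]*B[3] = 6*5 = 30
A[4]*B[4] = 3*3 = 9
A[5]*B[5] = 1*8 = 8
A[6]*B[6] = 0*7 = 0
Sum = 24 + 28 + 15 + 30 + 9 + 8 + 0 = 114

114


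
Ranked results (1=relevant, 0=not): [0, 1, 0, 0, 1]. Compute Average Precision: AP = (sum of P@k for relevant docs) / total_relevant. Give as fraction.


Computing P@k for each relevant position:
Position 1: not relevant
Position 2: relevant, P@2 = 1/2 = 1/2
Position 3: not relevant
Position 4: not relevant
Position 5: relevant, P@5 = 2/5 = 2/5
Sum of P@k = 1/2 + 2/5 = 9/10
AP = 9/10 / 2 = 9/20

9/20


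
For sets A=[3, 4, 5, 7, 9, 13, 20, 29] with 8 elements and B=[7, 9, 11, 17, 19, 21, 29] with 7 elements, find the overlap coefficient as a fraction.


A intersect B = [7, 9, 29]
|A intersect B| = 3
min(|A|, |B|) = min(8, 7) = 7
Overlap = 3 / 7 = 3/7

3/7


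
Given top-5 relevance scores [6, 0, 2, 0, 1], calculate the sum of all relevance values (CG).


Cumulative Gain = sum of relevance scores
Position 1: rel=6, running sum=6
Position 2: rel=0, running sum=6
Position 3: rel=2, running sum=8
Position 4: rel=0, running sum=8
Position 5: rel=1, running sum=9
CG = 9

9


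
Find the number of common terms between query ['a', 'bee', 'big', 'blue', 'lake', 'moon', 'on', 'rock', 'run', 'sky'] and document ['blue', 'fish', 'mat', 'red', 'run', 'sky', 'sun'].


Query terms: ['a', 'bee', 'big', 'blue', 'lake', 'moon', 'on', 'rock', 'run', 'sky']
Document terms: ['blue', 'fish', 'mat', 'red', 'run', 'sky', 'sun']
Common terms: ['blue', 'run', 'sky']
Overlap count = 3

3


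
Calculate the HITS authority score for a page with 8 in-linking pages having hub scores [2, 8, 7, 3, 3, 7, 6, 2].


Authority = sum of hub scores of in-linkers
In-link 1: hub score = 2
In-link 2: hub score = 8
In-link 3: hub score = 7
In-link 4: hub score = 3
In-link 5: hub score = 3
In-link 6: hub score = 7
In-link 7: hub score = 6
In-link 8: hub score = 2
Authority = 2 + 8 + 7 + 3 + 3 + 7 + 6 + 2 = 38

38


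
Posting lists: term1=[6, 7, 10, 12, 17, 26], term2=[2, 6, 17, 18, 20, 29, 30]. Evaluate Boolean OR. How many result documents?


Boolean OR: find union of posting lists
term1 docs: [6, 7, 10, 12, 17, 26]
term2 docs: [2, 6, 17, 18, 20, 29, 30]
Union: [2, 6, 7, 10, 12, 17, 18, 20, 26, 29, 30]
|union| = 11

11


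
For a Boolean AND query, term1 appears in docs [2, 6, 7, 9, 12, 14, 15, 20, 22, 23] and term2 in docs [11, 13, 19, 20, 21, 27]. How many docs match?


Boolean AND: find intersection of posting lists
term1 docs: [2, 6, 7, 9, 12, 14, 15, 20, 22, 23]
term2 docs: [11, 13, 19, 20, 21, 27]
Intersection: [20]
|intersection| = 1

1


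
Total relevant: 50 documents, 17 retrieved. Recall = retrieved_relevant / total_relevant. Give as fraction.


Recall = retrieved_relevant / total_relevant
= 17 / 50
= 17 / (17 + 33)
= 17/50

17/50


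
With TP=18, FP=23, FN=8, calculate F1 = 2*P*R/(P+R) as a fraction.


F1 = 2 * P * R / (P + R)
P = TP/(TP+FP) = 18/41 = 18/41
R = TP/(TP+FN) = 18/26 = 9/13
2 * P * R = 2 * 18/41 * 9/13 = 324/533
P + R = 18/41 + 9/13 = 603/533
F1 = 324/533 / 603/533 = 36/67

36/67


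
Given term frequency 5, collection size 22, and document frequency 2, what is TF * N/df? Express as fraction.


TF * (N/df)
= 5 * (22/2)
= 5 * 11
= 55

55


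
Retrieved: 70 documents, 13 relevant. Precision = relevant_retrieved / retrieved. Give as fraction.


Precision = relevant_retrieved / total_retrieved
= 13 / 70
= 13 / (13 + 57)
= 13/70

13/70


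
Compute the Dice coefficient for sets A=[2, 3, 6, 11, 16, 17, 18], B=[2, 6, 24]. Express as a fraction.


A intersect B = [2, 6]
|A intersect B| = 2
|A| = 7, |B| = 3
Dice = 2*2 / (7+3)
= 4 / 10 = 2/5

2/5


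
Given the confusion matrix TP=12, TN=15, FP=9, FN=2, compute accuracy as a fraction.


Accuracy = (TP + TN) / (TP + TN + FP + FN)
TP + TN = 12 + 15 = 27
Total = 12 + 15 + 9 + 2 = 38
Accuracy = 27 / 38 = 27/38

27/38


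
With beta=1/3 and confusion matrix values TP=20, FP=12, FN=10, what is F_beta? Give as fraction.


P = TP/(TP+FP) = 20/32 = 5/8
R = TP/(TP+FN) = 20/30 = 2/3
beta^2 = 1/3^2 = 1/9
(1 + beta^2) = 10/9
Numerator = (1+beta^2)*P*R = 25/54
Denominator = beta^2*P + R = 5/72 + 2/3 = 53/72
F_beta = 100/159

100/159


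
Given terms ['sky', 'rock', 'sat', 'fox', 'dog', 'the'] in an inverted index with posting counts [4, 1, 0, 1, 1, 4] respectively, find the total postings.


Summing posting list sizes:
'sky': 4 postings
'rock': 1 postings
'sat': 0 postings
'fox': 1 postings
'dog': 1 postings
'the': 4 postings
Total = 4 + 1 + 0 + 1 + 1 + 4 = 11

11


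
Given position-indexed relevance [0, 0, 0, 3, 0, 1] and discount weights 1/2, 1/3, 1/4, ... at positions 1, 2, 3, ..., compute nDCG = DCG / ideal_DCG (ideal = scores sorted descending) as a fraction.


Position discount weights w_i = 1/(i+1) for i=1..6:
Weights = [1/2, 1/3, 1/4, 1/5, 1/6, 1/7]
Actual relevance: [0, 0, 0, 3, 0, 1]
DCG = 0/2 + 0/3 + 0/4 + 3/5 + 0/6 + 1/7 = 26/35
Ideal relevance (sorted desc): [3, 1, 0, 0, 0, 0]
Ideal DCG = 3/2 + 1/3 + 0/4 + 0/5 + 0/6 + 0/7 = 11/6
nDCG = DCG / ideal_DCG = 26/35 / 11/6 = 156/385

156/385


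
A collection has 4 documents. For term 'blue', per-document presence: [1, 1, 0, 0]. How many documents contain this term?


Checking each document for 'blue':
Doc 1: present
Doc 2: present
Doc 3: absent
Doc 4: absent
df = sum of presences = 1 + 1 + 0 + 0 = 2

2


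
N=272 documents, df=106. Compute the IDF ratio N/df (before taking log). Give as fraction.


IDF ratio = N / df
= 272 / 106
= 136/53

136/53


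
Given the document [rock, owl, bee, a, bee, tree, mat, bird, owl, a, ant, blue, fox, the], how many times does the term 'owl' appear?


Document has 14 words
Scanning for 'owl':
Found at positions: [1, 8]
Count = 2

2


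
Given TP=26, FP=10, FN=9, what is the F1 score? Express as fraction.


F1 = 2 * P * R / (P + R)
P = TP/(TP+FP) = 26/36 = 13/18
R = TP/(TP+FN) = 26/35 = 26/35
2 * P * R = 2 * 13/18 * 26/35 = 338/315
P + R = 13/18 + 26/35 = 923/630
F1 = 338/315 / 923/630 = 52/71

52/71


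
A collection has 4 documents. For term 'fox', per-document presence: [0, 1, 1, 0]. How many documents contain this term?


Checking each document for 'fox':
Doc 1: absent
Doc 2: present
Doc 3: present
Doc 4: absent
df = sum of presences = 0 + 1 + 1 + 0 = 2

2


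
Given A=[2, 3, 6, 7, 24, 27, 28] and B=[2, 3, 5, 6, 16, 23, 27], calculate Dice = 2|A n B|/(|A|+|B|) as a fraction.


A intersect B = [2, 3, 6, 27]
|A intersect B| = 4
|A| = 7, |B| = 7
Dice = 2*4 / (7+7)
= 8 / 14 = 4/7

4/7


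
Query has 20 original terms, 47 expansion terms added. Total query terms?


Original terms: 20
Expansion terms: 47
Total = 20 + 47 = 67

67


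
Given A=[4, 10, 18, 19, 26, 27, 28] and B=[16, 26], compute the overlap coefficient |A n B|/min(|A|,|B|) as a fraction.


A intersect B = [26]
|A intersect B| = 1
min(|A|, |B|) = min(7, 2) = 2
Overlap = 1 / 2 = 1/2

1/2


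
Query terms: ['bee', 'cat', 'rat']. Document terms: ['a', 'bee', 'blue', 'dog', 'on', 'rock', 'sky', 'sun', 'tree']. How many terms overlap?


Query terms: ['bee', 'cat', 'rat']
Document terms: ['a', 'bee', 'blue', 'dog', 'on', 'rock', 'sky', 'sun', 'tree']
Common terms: ['bee']
Overlap count = 1

1


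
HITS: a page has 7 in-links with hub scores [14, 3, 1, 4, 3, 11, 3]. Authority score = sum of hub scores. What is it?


Authority = sum of hub scores of in-linkers
In-link 1: hub score = 14
In-link 2: hub score = 3
In-link 3: hub score = 1
In-link 4: hub score = 4
In-link 5: hub score = 3
In-link 6: hub score = 11
In-link 7: hub score = 3
Authority = 14 + 3 + 1 + 4 + 3 + 11 + 3 = 39

39


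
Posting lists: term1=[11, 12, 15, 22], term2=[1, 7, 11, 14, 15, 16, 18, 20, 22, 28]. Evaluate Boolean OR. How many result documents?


Boolean OR: find union of posting lists
term1 docs: [11, 12, 15, 22]
term2 docs: [1, 7, 11, 14, 15, 16, 18, 20, 22, 28]
Union: [1, 7, 11, 12, 14, 15, 16, 18, 20, 22, 28]
|union| = 11

11


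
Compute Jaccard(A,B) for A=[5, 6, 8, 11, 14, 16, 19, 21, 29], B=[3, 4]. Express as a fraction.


A intersect B = []
|A intersect B| = 0
A union B = [3, 4, 5, 6, 8, 11, 14, 16, 19, 21, 29]
|A union B| = 11
Jaccard = 0/11 = 0

0


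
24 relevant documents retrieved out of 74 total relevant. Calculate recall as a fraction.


Recall = retrieved_relevant / total_relevant
= 24 / 74
= 24 / (24 + 50)
= 12/37

12/37


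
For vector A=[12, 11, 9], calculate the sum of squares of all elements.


|A|^2 = sum of squared components
A[0]^2 = 12^2 = 144
A[1]^2 = 11^2 = 121
A[2]^2 = 9^2 = 81
Sum = 144 + 121 + 81 = 346

346


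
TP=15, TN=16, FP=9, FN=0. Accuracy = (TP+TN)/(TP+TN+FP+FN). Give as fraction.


Accuracy = (TP + TN) / (TP + TN + FP + FN)
TP + TN = 15 + 16 = 31
Total = 15 + 16 + 9 + 0 = 40
Accuracy = 31 / 40 = 31/40

31/40


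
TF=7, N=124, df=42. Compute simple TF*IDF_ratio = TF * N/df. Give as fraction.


TF * (N/df)
= 7 * (124/42)
= 7 * 62/21
= 62/3

62/3


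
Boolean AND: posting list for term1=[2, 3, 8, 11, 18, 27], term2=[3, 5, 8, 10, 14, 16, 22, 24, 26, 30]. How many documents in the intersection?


Boolean AND: find intersection of posting lists
term1 docs: [2, 3, 8, 11, 18, 27]
term2 docs: [3, 5, 8, 10, 14, 16, 22, 24, 26, 30]
Intersection: [3, 8]
|intersection| = 2

2


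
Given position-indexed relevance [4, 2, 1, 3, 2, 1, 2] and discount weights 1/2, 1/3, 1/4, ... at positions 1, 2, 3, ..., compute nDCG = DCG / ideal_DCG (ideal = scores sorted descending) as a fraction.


Position discount weights w_i = 1/(i+1) for i=1..7:
Weights = [1/2, 1/3, 1/4, 1/5, 1/6, 1/7, 1/8]
Actual relevance: [4, 2, 1, 3, 2, 1, 2]
DCG = 4/2 + 2/3 + 1/4 + 3/5 + 2/6 + 1/7 + 2/8 = 297/70
Ideal relevance (sorted desc): [4, 3, 2, 2, 2, 1, 1]
Ideal DCG = 4/2 + 3/3 + 2/4 + 2/5 + 2/6 + 1/7 + 1/8 = 3781/840
nDCG = DCG / ideal_DCG = 297/70 / 3781/840 = 3564/3781

3564/3781


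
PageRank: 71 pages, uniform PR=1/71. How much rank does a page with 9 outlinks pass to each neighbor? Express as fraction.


Initial PR = 1/71 = 1/71
Outlinks = 9
Contribution per link = PR / outlinks
= 1/71 / 9
= 1/639

1/639


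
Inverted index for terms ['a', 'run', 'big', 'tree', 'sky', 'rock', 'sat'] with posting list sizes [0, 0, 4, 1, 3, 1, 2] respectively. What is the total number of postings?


Summing posting list sizes:
'a': 0 postings
'run': 0 postings
'big': 4 postings
'tree': 1 postings
'sky': 3 postings
'rock': 1 postings
'sat': 2 postings
Total = 0 + 0 + 4 + 1 + 3 + 1 + 2 = 11

11


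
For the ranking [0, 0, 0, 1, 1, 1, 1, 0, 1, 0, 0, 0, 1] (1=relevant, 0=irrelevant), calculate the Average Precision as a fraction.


Computing P@k for each relevant position:
Position 1: not relevant
Position 2: not relevant
Position 3: not relevant
Position 4: relevant, P@4 = 1/4 = 1/4
Position 5: relevant, P@5 = 2/5 = 2/5
Position 6: relevant, P@6 = 3/6 = 1/2
Position 7: relevant, P@7 = 4/7 = 4/7
Position 8: not relevant
Position 9: relevant, P@9 = 5/9 = 5/9
Position 10: not relevant
Position 11: not relevant
Position 12: not relevant
Position 13: relevant, P@13 = 6/13 = 6/13
Sum of P@k = 1/4 + 2/5 + 1/2 + 4/7 + 5/9 + 6/13 = 44857/16380
AP = 44857/16380 / 6 = 44857/98280

44857/98280


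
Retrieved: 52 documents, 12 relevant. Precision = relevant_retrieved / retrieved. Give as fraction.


Precision = relevant_retrieved / total_retrieved
= 12 / 52
= 12 / (12 + 40)
= 3/13

3/13


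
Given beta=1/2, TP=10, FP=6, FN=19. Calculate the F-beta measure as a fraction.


P = TP/(TP+FP) = 10/16 = 5/8
R = TP/(TP+FN) = 10/29 = 10/29
beta^2 = 1/2^2 = 1/4
(1 + beta^2) = 5/4
Numerator = (1+beta^2)*P*R = 125/464
Denominator = beta^2*P + R = 5/32 + 10/29 = 465/928
F_beta = 50/93

50/93


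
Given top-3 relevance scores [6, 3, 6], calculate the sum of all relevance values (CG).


Cumulative Gain = sum of relevance scores
Position 1: rel=6, running sum=6
Position 2: rel=3, running sum=9
Position 3: rel=6, running sum=15
CG = 15

15


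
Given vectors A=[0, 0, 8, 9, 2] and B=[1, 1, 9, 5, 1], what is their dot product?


Dot product = sum of element-wise products
A[0]*B[0] = 0*1 = 0
A[1]*B[1] = 0*1 = 0
A[2]*B[2] = 8*9 = 72
A[3]*B[3] = 9*5 = 45
A[4]*B[4] = 2*1 = 2
Sum = 0 + 0 + 72 + 45 + 2 = 119

119


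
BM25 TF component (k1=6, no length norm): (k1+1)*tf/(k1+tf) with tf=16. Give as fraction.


BM25 TF component = (k1+1)*tf / (k1+tf)
k1 = 6, tf = 16
Numerator = (6+1)*16 = 112
Denominator = 6 + 16 = 22
= 112/22 = 56/11

56/11


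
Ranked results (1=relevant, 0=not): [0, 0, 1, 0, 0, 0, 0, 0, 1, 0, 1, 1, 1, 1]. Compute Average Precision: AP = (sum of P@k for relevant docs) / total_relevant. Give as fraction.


Computing P@k for each relevant position:
Position 1: not relevant
Position 2: not relevant
Position 3: relevant, P@3 = 1/3 = 1/3
Position 4: not relevant
Position 5: not relevant
Position 6: not relevant
Position 7: not relevant
Position 8: not relevant
Position 9: relevant, P@9 = 2/9 = 2/9
Position 10: not relevant
Position 11: relevant, P@11 = 3/11 = 3/11
Position 12: relevant, P@12 = 4/12 = 1/3
Position 13: relevant, P@13 = 5/13 = 5/13
Position 14: relevant, P@14 = 6/14 = 3/7
Sum of P@k = 1/3 + 2/9 + 3/11 + 1/3 + 5/13 + 3/7 = 17791/9009
AP = 17791/9009 / 6 = 17791/54054

17791/54054


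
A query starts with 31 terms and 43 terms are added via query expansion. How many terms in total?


Original terms: 31
Expansion terms: 43
Total = 31 + 43 = 74

74


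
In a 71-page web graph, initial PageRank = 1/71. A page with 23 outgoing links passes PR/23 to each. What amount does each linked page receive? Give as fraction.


Initial PR = 1/71 = 1/71
Outlinks = 23
Contribution per link = PR / outlinks
= 1/71 / 23
= 1/1633

1/1633


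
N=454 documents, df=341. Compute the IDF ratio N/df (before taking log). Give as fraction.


IDF ratio = N / df
= 454 / 341
= 454/341

454/341


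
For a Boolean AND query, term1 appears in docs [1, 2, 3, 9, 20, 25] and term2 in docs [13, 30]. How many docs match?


Boolean AND: find intersection of posting lists
term1 docs: [1, 2, 3, 9, 20, 25]
term2 docs: [13, 30]
Intersection: []
|intersection| = 0

0


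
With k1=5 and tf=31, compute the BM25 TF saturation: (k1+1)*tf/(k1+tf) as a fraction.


BM25 TF component = (k1+1)*tf / (k1+tf)
k1 = 5, tf = 31
Numerator = (5+1)*31 = 186
Denominator = 5 + 31 = 36
= 186/36 = 31/6

31/6


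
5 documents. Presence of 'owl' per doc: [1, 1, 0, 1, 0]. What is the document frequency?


Checking each document for 'owl':
Doc 1: present
Doc 2: present
Doc 3: absent
Doc 4: present
Doc 5: absent
df = sum of presences = 1 + 1 + 0 + 1 + 0 = 3

3


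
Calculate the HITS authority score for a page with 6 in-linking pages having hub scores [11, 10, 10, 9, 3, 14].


Authority = sum of hub scores of in-linkers
In-link 1: hub score = 11
In-link 2: hub score = 10
In-link 3: hub score = 10
In-link 4: hub score = 9
In-link 5: hub score = 3
In-link 6: hub score = 14
Authority = 11 + 10 + 10 + 9 + 3 + 14 = 57

57


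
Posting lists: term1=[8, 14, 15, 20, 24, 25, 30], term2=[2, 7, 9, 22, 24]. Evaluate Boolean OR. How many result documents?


Boolean OR: find union of posting lists
term1 docs: [8, 14, 15, 20, 24, 25, 30]
term2 docs: [2, 7, 9, 22, 24]
Union: [2, 7, 8, 9, 14, 15, 20, 22, 24, 25, 30]
|union| = 11

11


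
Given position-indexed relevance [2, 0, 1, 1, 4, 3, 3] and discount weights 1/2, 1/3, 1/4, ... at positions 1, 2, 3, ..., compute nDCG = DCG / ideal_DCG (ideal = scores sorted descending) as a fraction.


Position discount weights w_i = 1/(i+1) for i=1..7:
Weights = [1/2, 1/3, 1/4, 1/5, 1/6, 1/7, 1/8]
Actual relevance: [2, 0, 1, 1, 4, 3, 3]
DCG = 2/2 + 0/3 + 1/4 + 1/5 + 4/6 + 3/7 + 3/8 = 2453/840
Ideal relevance (sorted desc): [4, 3, 3, 2, 1, 1, 0]
Ideal DCG = 4/2 + 3/3 + 3/4 + 2/5 + 1/6 + 1/7 + 0/8 = 1873/420
nDCG = DCG / ideal_DCG = 2453/840 / 1873/420 = 2453/3746

2453/3746


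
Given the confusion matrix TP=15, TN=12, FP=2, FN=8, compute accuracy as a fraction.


Accuracy = (TP + TN) / (TP + TN + FP + FN)
TP + TN = 15 + 12 = 27
Total = 15 + 12 + 2 + 8 = 37
Accuracy = 27 / 37 = 27/37

27/37


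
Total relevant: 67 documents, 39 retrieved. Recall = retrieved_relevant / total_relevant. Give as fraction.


Recall = retrieved_relevant / total_relevant
= 39 / 67
= 39 / (39 + 28)
= 39/67

39/67


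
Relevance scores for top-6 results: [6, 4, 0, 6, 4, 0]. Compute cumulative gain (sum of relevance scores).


Cumulative Gain = sum of relevance scores
Position 1: rel=6, running sum=6
Position 2: rel=4, running sum=10
Position 3: rel=0, running sum=10
Position 4: rel=6, running sum=16
Position 5: rel=4, running sum=20
Position 6: rel=0, running sum=20
CG = 20

20


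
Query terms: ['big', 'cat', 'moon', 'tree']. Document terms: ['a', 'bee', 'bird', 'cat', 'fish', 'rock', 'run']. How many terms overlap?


Query terms: ['big', 'cat', 'moon', 'tree']
Document terms: ['a', 'bee', 'bird', 'cat', 'fish', 'rock', 'run']
Common terms: ['cat']
Overlap count = 1

1


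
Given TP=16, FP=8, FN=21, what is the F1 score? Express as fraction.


F1 = 2 * P * R / (P + R)
P = TP/(TP+FP) = 16/24 = 2/3
R = TP/(TP+FN) = 16/37 = 16/37
2 * P * R = 2 * 2/3 * 16/37 = 64/111
P + R = 2/3 + 16/37 = 122/111
F1 = 64/111 / 122/111 = 32/61

32/61


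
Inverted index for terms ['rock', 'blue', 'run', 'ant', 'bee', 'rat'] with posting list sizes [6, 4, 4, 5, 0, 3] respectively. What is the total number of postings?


Summing posting list sizes:
'rock': 6 postings
'blue': 4 postings
'run': 4 postings
'ant': 5 postings
'bee': 0 postings
'rat': 3 postings
Total = 6 + 4 + 4 + 5 + 0 + 3 = 22

22


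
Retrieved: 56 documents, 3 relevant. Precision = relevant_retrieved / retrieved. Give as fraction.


Precision = relevant_retrieved / total_retrieved
= 3 / 56
= 3 / (3 + 53)
= 3/56

3/56


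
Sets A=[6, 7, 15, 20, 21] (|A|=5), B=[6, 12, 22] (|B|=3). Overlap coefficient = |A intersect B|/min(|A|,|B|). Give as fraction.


A intersect B = [6]
|A intersect B| = 1
min(|A|, |B|) = min(5, 3) = 3
Overlap = 1 / 3 = 1/3

1/3


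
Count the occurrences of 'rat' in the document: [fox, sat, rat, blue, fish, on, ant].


Document has 7 words
Scanning for 'rat':
Found at positions: [2]
Count = 1

1


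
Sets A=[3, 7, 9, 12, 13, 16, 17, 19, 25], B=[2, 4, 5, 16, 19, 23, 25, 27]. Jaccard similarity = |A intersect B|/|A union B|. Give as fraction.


A intersect B = [16, 19, 25]
|A intersect B| = 3
A union B = [2, 3, 4, 5, 7, 9, 12, 13, 16, 17, 19, 23, 25, 27]
|A union B| = 14
Jaccard = 3/14 = 3/14

3/14


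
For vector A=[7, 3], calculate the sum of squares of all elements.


|A|^2 = sum of squared components
A[0]^2 = 7^2 = 49
A[1]^2 = 3^2 = 9
Sum = 49 + 9 = 58

58


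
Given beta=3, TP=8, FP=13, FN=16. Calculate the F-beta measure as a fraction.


P = TP/(TP+FP) = 8/21 = 8/21
R = TP/(TP+FN) = 8/24 = 1/3
beta^2 = 3^2 = 9
(1 + beta^2) = 10
Numerator = (1+beta^2)*P*R = 80/63
Denominator = beta^2*P + R = 24/7 + 1/3 = 79/21
F_beta = 80/237

80/237


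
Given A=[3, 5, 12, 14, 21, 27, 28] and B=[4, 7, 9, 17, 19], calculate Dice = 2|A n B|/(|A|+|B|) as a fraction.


A intersect B = []
|A intersect B| = 0
|A| = 7, |B| = 5
Dice = 2*0 / (7+5)
= 0 / 12 = 0

0


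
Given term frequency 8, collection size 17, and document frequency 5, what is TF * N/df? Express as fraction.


TF * (N/df)
= 8 * (17/5)
= 8 * 17/5
= 136/5

136/5


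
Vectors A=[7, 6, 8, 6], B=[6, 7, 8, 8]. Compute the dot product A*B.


Dot product = sum of element-wise products
A[0]*B[0] = 7*6 = 42
A[1]*B[1] = 6*7 = 42
A[2]*B[2] = 8*8 = 64
A[3]*B[3] = 6*8 = 48
Sum = 42 + 42 + 64 + 48 = 196

196


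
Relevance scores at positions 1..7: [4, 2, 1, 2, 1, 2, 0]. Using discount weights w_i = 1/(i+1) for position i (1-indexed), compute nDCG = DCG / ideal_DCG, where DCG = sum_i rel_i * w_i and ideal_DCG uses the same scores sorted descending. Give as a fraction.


Position discount weights w_i = 1/(i+1) for i=1..7:
Weights = [1/2, 1/3, 1/4, 1/5, 1/6, 1/7, 1/8]
Actual relevance: [4, 2, 1, 2, 1, 2, 0]
DCG = 4/2 + 2/3 + 1/4 + 2/5 + 1/6 + 2/7 + 0/8 = 1583/420
Ideal relevance (sorted desc): [4, 2, 2, 2, 1, 1, 0]
Ideal DCG = 4/2 + 2/3 + 2/4 + 2/5 + 1/6 + 1/7 + 0/8 = 407/105
nDCG = DCG / ideal_DCG = 1583/420 / 407/105 = 1583/1628

1583/1628


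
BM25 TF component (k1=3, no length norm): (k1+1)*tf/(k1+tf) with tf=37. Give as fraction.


BM25 TF component = (k1+1)*tf / (k1+tf)
k1 = 3, tf = 37
Numerator = (3+1)*37 = 148
Denominator = 3 + 37 = 40
= 148/40 = 37/10

37/10


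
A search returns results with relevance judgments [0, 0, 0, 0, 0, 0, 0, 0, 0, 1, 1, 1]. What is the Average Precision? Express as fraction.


Computing P@k for each relevant position:
Position 1: not relevant
Position 2: not relevant
Position 3: not relevant
Position 4: not relevant
Position 5: not relevant
Position 6: not relevant
Position 7: not relevant
Position 8: not relevant
Position 9: not relevant
Position 10: relevant, P@10 = 1/10 = 1/10
Position 11: relevant, P@11 = 2/11 = 2/11
Position 12: relevant, P@12 = 3/12 = 1/4
Sum of P@k = 1/10 + 2/11 + 1/4 = 117/220
AP = 117/220 / 3 = 39/220

39/220


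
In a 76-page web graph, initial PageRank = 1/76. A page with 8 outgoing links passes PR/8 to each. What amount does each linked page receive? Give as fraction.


Initial PR = 1/76 = 1/76
Outlinks = 8
Contribution per link = PR / outlinks
= 1/76 / 8
= 1/608

1/608


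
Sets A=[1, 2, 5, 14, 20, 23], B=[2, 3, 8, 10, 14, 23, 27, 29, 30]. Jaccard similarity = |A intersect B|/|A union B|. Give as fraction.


A intersect B = [2, 14, 23]
|A intersect B| = 3
A union B = [1, 2, 3, 5, 8, 10, 14, 20, 23, 27, 29, 30]
|A union B| = 12
Jaccard = 3/12 = 1/4

1/4


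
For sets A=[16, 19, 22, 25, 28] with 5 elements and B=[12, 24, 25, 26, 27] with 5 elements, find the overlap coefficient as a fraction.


A intersect B = [25]
|A intersect B| = 1
min(|A|, |B|) = min(5, 5) = 5
Overlap = 1 / 5 = 1/5

1/5


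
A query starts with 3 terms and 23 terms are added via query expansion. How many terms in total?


Original terms: 3
Expansion terms: 23
Total = 3 + 23 = 26

26


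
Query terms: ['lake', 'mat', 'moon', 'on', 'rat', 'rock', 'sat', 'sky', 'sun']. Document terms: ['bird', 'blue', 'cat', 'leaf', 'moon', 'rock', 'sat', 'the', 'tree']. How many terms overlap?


Query terms: ['lake', 'mat', 'moon', 'on', 'rat', 'rock', 'sat', 'sky', 'sun']
Document terms: ['bird', 'blue', 'cat', 'leaf', 'moon', 'rock', 'sat', 'the', 'tree']
Common terms: ['moon', 'rock', 'sat']
Overlap count = 3

3


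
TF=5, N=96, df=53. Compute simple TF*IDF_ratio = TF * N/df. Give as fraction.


TF * (N/df)
= 5 * (96/53)
= 5 * 96/53
= 480/53

480/53


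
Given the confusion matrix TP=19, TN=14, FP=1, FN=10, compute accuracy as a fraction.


Accuracy = (TP + TN) / (TP + TN + FP + FN)
TP + TN = 19 + 14 = 33
Total = 19 + 14 + 1 + 10 = 44
Accuracy = 33 / 44 = 3/4

3/4


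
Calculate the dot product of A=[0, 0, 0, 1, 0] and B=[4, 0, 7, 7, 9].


Dot product = sum of element-wise products
A[0]*B[0] = 0*4 = 0
A[1]*B[1] = 0*0 = 0
A[2]*B[2] = 0*7 = 0
A[3]*B[3] = 1*7 = 7
A[4]*B[4] = 0*9 = 0
Sum = 0 + 0 + 0 + 7 + 0 = 7

7


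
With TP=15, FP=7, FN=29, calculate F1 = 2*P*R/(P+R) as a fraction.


F1 = 2 * P * R / (P + R)
P = TP/(TP+FP) = 15/22 = 15/22
R = TP/(TP+FN) = 15/44 = 15/44
2 * P * R = 2 * 15/22 * 15/44 = 225/484
P + R = 15/22 + 15/44 = 45/44
F1 = 225/484 / 45/44 = 5/11

5/11


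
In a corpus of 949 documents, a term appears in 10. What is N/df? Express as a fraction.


IDF ratio = N / df
= 949 / 10
= 949/10

949/10


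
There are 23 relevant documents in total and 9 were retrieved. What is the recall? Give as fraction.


Recall = retrieved_relevant / total_relevant
= 9 / 23
= 9 / (9 + 14)
= 9/23

9/23


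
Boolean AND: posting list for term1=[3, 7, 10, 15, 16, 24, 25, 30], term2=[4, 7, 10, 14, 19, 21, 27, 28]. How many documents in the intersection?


Boolean AND: find intersection of posting lists
term1 docs: [3, 7, 10, 15, 16, 24, 25, 30]
term2 docs: [4, 7, 10, 14, 19, 21, 27, 28]
Intersection: [7, 10]
|intersection| = 2

2


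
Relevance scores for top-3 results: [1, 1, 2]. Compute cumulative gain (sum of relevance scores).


Cumulative Gain = sum of relevance scores
Position 1: rel=1, running sum=1
Position 2: rel=1, running sum=2
Position 3: rel=2, running sum=4
CG = 4

4


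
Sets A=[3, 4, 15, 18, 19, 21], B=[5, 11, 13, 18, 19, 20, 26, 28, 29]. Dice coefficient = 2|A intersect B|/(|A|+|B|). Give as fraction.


A intersect B = [18, 19]
|A intersect B| = 2
|A| = 6, |B| = 9
Dice = 2*2 / (6+9)
= 4 / 15 = 4/15

4/15


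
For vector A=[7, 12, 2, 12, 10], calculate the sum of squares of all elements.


|A|^2 = sum of squared components
A[0]^2 = 7^2 = 49
A[1]^2 = 12^2 = 144
A[2]^2 = 2^2 = 4
A[3]^2 = 12^2 = 144
A[4]^2 = 10^2 = 100
Sum = 49 + 144 + 4 + 144 + 100 = 441

441


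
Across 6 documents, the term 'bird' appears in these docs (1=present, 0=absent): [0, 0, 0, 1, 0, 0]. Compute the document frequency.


Checking each document for 'bird':
Doc 1: absent
Doc 2: absent
Doc 3: absent
Doc 4: present
Doc 5: absent
Doc 6: absent
df = sum of presences = 0 + 0 + 0 + 1 + 0 + 0 = 1

1


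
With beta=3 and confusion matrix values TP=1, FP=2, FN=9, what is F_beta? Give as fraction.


P = TP/(TP+FP) = 1/3 = 1/3
R = TP/(TP+FN) = 1/10 = 1/10
beta^2 = 3^2 = 9
(1 + beta^2) = 10
Numerator = (1+beta^2)*P*R = 1/3
Denominator = beta^2*P + R = 3 + 1/10 = 31/10
F_beta = 10/93

10/93


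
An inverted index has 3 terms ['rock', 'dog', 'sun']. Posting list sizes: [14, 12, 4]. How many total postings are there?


Summing posting list sizes:
'rock': 14 postings
'dog': 12 postings
'sun': 4 postings
Total = 14 + 12 + 4 = 30

30


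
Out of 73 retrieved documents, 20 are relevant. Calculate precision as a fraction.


Precision = relevant_retrieved / total_retrieved
= 20 / 73
= 20 / (20 + 53)
= 20/73

20/73


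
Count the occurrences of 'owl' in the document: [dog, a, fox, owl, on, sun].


Document has 6 words
Scanning for 'owl':
Found at positions: [3]
Count = 1

1


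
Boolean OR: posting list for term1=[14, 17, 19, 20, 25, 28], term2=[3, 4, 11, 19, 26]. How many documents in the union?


Boolean OR: find union of posting lists
term1 docs: [14, 17, 19, 20, 25, 28]
term2 docs: [3, 4, 11, 19, 26]
Union: [3, 4, 11, 14, 17, 19, 20, 25, 26, 28]
|union| = 10

10


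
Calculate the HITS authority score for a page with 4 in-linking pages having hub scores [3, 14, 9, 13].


Authority = sum of hub scores of in-linkers
In-link 1: hub score = 3
In-link 2: hub score = 14
In-link 3: hub score = 9
In-link 4: hub score = 13
Authority = 3 + 14 + 9 + 13 = 39

39


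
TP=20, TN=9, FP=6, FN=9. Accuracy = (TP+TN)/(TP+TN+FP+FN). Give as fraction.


Accuracy = (TP + TN) / (TP + TN + FP + FN)
TP + TN = 20 + 9 = 29
Total = 20 + 9 + 6 + 9 = 44
Accuracy = 29 / 44 = 29/44

29/44


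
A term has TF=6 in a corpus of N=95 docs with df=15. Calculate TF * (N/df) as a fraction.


TF * (N/df)
= 6 * (95/15)
= 6 * 19/3
= 38

38


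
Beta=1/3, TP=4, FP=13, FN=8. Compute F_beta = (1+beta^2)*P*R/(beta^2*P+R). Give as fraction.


P = TP/(TP+FP) = 4/17 = 4/17
R = TP/(TP+FN) = 4/12 = 1/3
beta^2 = 1/3^2 = 1/9
(1 + beta^2) = 10/9
Numerator = (1+beta^2)*P*R = 40/459
Denominator = beta^2*P + R = 4/153 + 1/3 = 55/153
F_beta = 8/33

8/33


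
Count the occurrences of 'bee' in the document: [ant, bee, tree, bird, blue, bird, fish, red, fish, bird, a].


Document has 11 words
Scanning for 'bee':
Found at positions: [1]
Count = 1

1


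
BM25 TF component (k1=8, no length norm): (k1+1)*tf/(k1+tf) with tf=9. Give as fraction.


BM25 TF component = (k1+1)*tf / (k1+tf)
k1 = 8, tf = 9
Numerator = (8+1)*9 = 81
Denominator = 8 + 9 = 17
= 81/17 = 81/17

81/17


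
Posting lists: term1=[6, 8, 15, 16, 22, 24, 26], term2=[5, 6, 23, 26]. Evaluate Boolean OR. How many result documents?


Boolean OR: find union of posting lists
term1 docs: [6, 8, 15, 16, 22, 24, 26]
term2 docs: [5, 6, 23, 26]
Union: [5, 6, 8, 15, 16, 22, 23, 24, 26]
|union| = 9

9


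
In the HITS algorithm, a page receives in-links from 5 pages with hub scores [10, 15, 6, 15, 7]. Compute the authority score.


Authority = sum of hub scores of in-linkers
In-link 1: hub score = 10
In-link 2: hub score = 15
In-link 3: hub score = 6
In-link 4: hub score = 15
In-link 5: hub score = 7
Authority = 10 + 15 + 6 + 15 + 7 = 53

53


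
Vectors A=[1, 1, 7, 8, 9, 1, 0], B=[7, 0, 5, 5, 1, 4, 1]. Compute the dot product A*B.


Dot product = sum of element-wise products
A[0]*B[0] = 1*7 = 7
A[1]*B[1] = 1*0 = 0
A[2]*B[2] = 7*5 = 35
A[3]*B[3] = 8*5 = 40
A[4]*B[4] = 9*1 = 9
A[5]*B[5] = 1*4 = 4
A[6]*B[6] = 0*1 = 0
Sum = 7 + 0 + 35 + 40 + 9 + 4 + 0 = 95

95


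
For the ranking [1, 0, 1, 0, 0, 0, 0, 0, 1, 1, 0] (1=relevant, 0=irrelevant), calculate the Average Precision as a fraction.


Computing P@k for each relevant position:
Position 1: relevant, P@1 = 1/1 = 1
Position 2: not relevant
Position 3: relevant, P@3 = 2/3 = 2/3
Position 4: not relevant
Position 5: not relevant
Position 6: not relevant
Position 7: not relevant
Position 8: not relevant
Position 9: relevant, P@9 = 3/9 = 1/3
Position 10: relevant, P@10 = 4/10 = 2/5
Position 11: not relevant
Sum of P@k = 1 + 2/3 + 1/3 + 2/5 = 12/5
AP = 12/5 / 4 = 3/5

3/5


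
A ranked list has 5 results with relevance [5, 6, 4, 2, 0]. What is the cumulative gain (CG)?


Cumulative Gain = sum of relevance scores
Position 1: rel=5, running sum=5
Position 2: rel=6, running sum=11
Position 3: rel=4, running sum=15
Position 4: rel=2, running sum=17
Position 5: rel=0, running sum=17
CG = 17

17


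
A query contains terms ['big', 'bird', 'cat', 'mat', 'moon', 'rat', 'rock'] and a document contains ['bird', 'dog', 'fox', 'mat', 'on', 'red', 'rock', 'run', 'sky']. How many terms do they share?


Query terms: ['big', 'bird', 'cat', 'mat', 'moon', 'rat', 'rock']
Document terms: ['bird', 'dog', 'fox', 'mat', 'on', 'red', 'rock', 'run', 'sky']
Common terms: ['bird', 'mat', 'rock']
Overlap count = 3

3


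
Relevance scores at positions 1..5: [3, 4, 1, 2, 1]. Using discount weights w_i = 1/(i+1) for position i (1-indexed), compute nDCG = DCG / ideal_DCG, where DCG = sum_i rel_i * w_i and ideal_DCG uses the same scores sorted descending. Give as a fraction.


Position discount weights w_i = 1/(i+1) for i=1..5:
Weights = [1/2, 1/3, 1/4, 1/5, 1/6]
Actual relevance: [3, 4, 1, 2, 1]
DCG = 3/2 + 4/3 + 1/4 + 2/5 + 1/6 = 73/20
Ideal relevance (sorted desc): [4, 3, 2, 1, 1]
Ideal DCG = 4/2 + 3/3 + 2/4 + 1/5 + 1/6 = 58/15
nDCG = DCG / ideal_DCG = 73/20 / 58/15 = 219/232

219/232


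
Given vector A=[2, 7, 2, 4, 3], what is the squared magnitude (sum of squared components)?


|A|^2 = sum of squared components
A[0]^2 = 2^2 = 4
A[1]^2 = 7^2 = 49
A[2]^2 = 2^2 = 4
A[3]^2 = 4^2 = 16
A[4]^2 = 3^2 = 9
Sum = 4 + 49 + 4 + 16 + 9 = 82

82


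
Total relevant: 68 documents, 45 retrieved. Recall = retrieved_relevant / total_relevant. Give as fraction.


Recall = retrieved_relevant / total_relevant
= 45 / 68
= 45 / (45 + 23)
= 45/68

45/68


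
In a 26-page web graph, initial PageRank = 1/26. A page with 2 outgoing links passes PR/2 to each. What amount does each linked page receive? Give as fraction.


Initial PR = 1/26 = 1/26
Outlinks = 2
Contribution per link = PR / outlinks
= 1/26 / 2
= 1/52

1/52


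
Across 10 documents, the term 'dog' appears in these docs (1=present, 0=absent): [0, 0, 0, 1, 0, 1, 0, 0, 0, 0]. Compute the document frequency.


Checking each document for 'dog':
Doc 1: absent
Doc 2: absent
Doc 3: absent
Doc 4: present
Doc 5: absent
Doc 6: present
Doc 7: absent
Doc 8: absent
Doc 9: absent
Doc 10: absent
df = sum of presences = 0 + 0 + 0 + 1 + 0 + 1 + 0 + 0 + 0 + 0 = 2

2


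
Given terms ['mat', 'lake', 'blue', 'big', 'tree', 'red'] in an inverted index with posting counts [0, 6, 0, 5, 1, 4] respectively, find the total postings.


Summing posting list sizes:
'mat': 0 postings
'lake': 6 postings
'blue': 0 postings
'big': 5 postings
'tree': 1 postings
'red': 4 postings
Total = 0 + 6 + 0 + 5 + 1 + 4 = 16

16


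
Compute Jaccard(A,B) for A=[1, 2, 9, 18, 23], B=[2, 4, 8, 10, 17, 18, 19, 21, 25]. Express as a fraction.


A intersect B = [2, 18]
|A intersect B| = 2
A union B = [1, 2, 4, 8, 9, 10, 17, 18, 19, 21, 23, 25]
|A union B| = 12
Jaccard = 2/12 = 1/6

1/6


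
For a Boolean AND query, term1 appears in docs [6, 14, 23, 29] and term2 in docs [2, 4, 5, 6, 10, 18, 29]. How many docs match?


Boolean AND: find intersection of posting lists
term1 docs: [6, 14, 23, 29]
term2 docs: [2, 4, 5, 6, 10, 18, 29]
Intersection: [6, 29]
|intersection| = 2

2


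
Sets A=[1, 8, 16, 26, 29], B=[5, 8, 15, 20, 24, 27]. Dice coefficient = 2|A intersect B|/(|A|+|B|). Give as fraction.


A intersect B = [8]
|A intersect B| = 1
|A| = 5, |B| = 6
Dice = 2*1 / (5+6)
= 2 / 11 = 2/11

2/11


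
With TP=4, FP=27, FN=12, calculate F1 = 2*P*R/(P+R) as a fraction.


F1 = 2 * P * R / (P + R)
P = TP/(TP+FP) = 4/31 = 4/31
R = TP/(TP+FN) = 4/16 = 1/4
2 * P * R = 2 * 4/31 * 1/4 = 2/31
P + R = 4/31 + 1/4 = 47/124
F1 = 2/31 / 47/124 = 8/47

8/47


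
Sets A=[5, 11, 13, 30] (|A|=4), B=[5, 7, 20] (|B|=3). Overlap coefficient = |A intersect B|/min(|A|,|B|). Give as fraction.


A intersect B = [5]
|A intersect B| = 1
min(|A|, |B|) = min(4, 3) = 3
Overlap = 1 / 3 = 1/3

1/3


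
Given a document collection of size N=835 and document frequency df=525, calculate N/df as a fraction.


IDF ratio = N / df
= 835 / 525
= 167/105

167/105


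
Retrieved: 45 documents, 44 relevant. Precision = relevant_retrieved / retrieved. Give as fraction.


Precision = relevant_retrieved / total_retrieved
= 44 / 45
= 44 / (44 + 1)
= 44/45

44/45


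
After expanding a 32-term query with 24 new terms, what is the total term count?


Original terms: 32
Expansion terms: 24
Total = 32 + 24 = 56

56


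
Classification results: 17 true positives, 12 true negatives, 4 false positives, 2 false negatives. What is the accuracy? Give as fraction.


Accuracy = (TP + TN) / (TP + TN + FP + FN)
TP + TN = 17 + 12 = 29
Total = 17 + 12 + 4 + 2 = 35
Accuracy = 29 / 35 = 29/35

29/35


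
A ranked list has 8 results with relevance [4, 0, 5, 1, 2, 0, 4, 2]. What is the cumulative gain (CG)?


Cumulative Gain = sum of relevance scores
Position 1: rel=4, running sum=4
Position 2: rel=0, running sum=4
Position 3: rel=5, running sum=9
Position 4: rel=1, running sum=10
Position 5: rel=2, running sum=12
Position 6: rel=0, running sum=12
Position 7: rel=4, running sum=16
Position 8: rel=2, running sum=18
CG = 18

18


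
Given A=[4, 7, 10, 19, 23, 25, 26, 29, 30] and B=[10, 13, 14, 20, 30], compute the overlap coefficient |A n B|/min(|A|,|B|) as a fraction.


A intersect B = [10, 30]
|A intersect B| = 2
min(|A|, |B|) = min(9, 5) = 5
Overlap = 2 / 5 = 2/5

2/5


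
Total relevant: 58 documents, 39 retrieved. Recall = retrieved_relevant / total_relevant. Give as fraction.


Recall = retrieved_relevant / total_relevant
= 39 / 58
= 39 / (39 + 19)
= 39/58

39/58


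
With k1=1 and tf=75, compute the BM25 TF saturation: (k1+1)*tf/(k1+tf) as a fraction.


BM25 TF component = (k1+1)*tf / (k1+tf)
k1 = 1, tf = 75
Numerator = (1+1)*75 = 150
Denominator = 1 + 75 = 76
= 150/76 = 75/38

75/38


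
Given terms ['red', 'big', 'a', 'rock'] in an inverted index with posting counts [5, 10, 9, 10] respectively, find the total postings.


Summing posting list sizes:
'red': 5 postings
'big': 10 postings
'a': 9 postings
'rock': 10 postings
Total = 5 + 10 + 9 + 10 = 34

34


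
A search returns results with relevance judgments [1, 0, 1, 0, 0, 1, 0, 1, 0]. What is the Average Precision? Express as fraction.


Computing P@k for each relevant position:
Position 1: relevant, P@1 = 1/1 = 1
Position 2: not relevant
Position 3: relevant, P@3 = 2/3 = 2/3
Position 4: not relevant
Position 5: not relevant
Position 6: relevant, P@6 = 3/6 = 1/2
Position 7: not relevant
Position 8: relevant, P@8 = 4/8 = 1/2
Position 9: not relevant
Sum of P@k = 1 + 2/3 + 1/2 + 1/2 = 8/3
AP = 8/3 / 4 = 2/3

2/3


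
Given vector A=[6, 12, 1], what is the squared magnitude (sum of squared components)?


|A|^2 = sum of squared components
A[0]^2 = 6^2 = 36
A[1]^2 = 12^2 = 144
A[2]^2 = 1^2 = 1
Sum = 36 + 144 + 1 = 181

181


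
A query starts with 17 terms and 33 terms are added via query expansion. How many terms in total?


Original terms: 17
Expansion terms: 33
Total = 17 + 33 = 50

50


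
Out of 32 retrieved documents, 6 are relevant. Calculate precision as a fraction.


Precision = relevant_retrieved / total_retrieved
= 6 / 32
= 6 / (6 + 26)
= 3/16

3/16


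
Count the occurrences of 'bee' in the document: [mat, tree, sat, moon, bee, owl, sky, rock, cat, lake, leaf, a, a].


Document has 13 words
Scanning for 'bee':
Found at positions: [4]
Count = 1

1


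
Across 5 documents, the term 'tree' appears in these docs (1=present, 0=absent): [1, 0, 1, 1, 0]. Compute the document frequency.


Checking each document for 'tree':
Doc 1: present
Doc 2: absent
Doc 3: present
Doc 4: present
Doc 5: absent
df = sum of presences = 1 + 0 + 1 + 1 + 0 = 3

3
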